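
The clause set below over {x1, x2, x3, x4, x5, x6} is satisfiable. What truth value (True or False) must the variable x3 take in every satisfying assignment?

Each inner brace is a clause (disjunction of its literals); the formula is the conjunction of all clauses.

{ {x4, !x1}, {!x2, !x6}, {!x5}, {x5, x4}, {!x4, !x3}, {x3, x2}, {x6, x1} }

Suppose x3 = true.
(!x5) alone gives x5 = false.
(x4) alone gives x4 = true.
But (!x4) is also a unit clause — contradiction.
So every satisfying assignment has x3 = False.

False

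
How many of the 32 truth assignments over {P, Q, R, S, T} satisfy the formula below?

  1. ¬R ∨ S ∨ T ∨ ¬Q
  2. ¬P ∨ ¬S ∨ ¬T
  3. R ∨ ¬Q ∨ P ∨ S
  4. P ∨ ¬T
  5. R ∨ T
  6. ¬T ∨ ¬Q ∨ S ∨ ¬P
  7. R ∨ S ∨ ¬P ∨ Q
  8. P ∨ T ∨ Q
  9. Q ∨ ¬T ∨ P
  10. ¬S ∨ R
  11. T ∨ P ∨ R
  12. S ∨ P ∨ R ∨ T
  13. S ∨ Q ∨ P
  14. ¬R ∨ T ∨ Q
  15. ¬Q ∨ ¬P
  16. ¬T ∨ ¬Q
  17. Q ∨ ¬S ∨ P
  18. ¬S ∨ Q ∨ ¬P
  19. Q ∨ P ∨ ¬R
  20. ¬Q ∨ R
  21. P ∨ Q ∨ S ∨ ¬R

2

There are 2^5 = 32 truth assignments over (P, Q, R, S, T).
Split on R. With R = True, the clauses containing R are satisfied and ¬R drops from the rest; 2 of the 2^4 = 16 assignments to the other variables satisfy what remains.
With R = False, by the same count on the reduced clause set, 0 assignments work.
Total: 2 + 0 = 2.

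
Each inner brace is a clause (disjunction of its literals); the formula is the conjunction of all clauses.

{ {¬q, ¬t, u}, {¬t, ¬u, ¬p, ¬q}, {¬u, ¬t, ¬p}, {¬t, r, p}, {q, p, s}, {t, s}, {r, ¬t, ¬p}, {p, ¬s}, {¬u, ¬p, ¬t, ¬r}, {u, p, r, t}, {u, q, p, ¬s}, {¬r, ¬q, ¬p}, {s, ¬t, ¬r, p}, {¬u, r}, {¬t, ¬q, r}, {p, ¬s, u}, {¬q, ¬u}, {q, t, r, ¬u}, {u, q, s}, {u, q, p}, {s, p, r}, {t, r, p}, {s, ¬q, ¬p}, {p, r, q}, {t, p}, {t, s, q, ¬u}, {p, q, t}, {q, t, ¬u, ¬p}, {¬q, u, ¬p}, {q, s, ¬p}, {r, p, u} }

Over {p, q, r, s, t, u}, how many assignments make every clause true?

There are 2^6 = 64 truth assignments over (p, q, r, s, t, u).
Split on q. With q = True, the clauses containing q are satisfied and ¬q drops from the rest; 0 of the 2^5 = 32 assignments to the other variables satisfy what remains.
With q = False, by the same count on the reduced clause set, 3 assignments work.
(One model: p=T, q=F, r=F, s=T, t=F, u=F.)
Total: 0 + 3 = 3.

3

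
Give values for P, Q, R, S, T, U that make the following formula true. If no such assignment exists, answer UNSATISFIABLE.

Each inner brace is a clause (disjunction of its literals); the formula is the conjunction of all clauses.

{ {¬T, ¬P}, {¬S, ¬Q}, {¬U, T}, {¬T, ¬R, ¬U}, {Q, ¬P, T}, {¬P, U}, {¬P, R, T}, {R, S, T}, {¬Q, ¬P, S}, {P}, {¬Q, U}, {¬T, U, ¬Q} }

UNSATISFIABLE

Unit clause (P) forces P = True.
Unit clause (¬T) forces T = False.
Unit clause (¬U) forces U = False.
That conflicts with the unit clause (U).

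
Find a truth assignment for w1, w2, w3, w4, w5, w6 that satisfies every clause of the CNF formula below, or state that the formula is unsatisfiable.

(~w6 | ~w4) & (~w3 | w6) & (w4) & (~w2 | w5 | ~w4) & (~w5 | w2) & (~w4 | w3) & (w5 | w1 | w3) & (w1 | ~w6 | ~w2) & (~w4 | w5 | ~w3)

UNSATISFIABLE

The clause (w4) is unit, so w4 = 1.
The clause (~w6) is unit, so w6 = 0.
The clause (~w3) is unit, so w3 = 0.
Now (w3) is unsatisfied and unit — conflict.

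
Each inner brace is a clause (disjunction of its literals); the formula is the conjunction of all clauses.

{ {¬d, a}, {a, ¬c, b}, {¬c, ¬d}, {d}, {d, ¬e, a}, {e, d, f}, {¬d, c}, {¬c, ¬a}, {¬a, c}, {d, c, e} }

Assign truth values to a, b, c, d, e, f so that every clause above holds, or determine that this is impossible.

UNSATISFIABLE

From the singleton clause (d), d = True.
From the singleton clause (a), a = True.
From the singleton clause (¬c), c = False.
That conflicts with the unit clause (c).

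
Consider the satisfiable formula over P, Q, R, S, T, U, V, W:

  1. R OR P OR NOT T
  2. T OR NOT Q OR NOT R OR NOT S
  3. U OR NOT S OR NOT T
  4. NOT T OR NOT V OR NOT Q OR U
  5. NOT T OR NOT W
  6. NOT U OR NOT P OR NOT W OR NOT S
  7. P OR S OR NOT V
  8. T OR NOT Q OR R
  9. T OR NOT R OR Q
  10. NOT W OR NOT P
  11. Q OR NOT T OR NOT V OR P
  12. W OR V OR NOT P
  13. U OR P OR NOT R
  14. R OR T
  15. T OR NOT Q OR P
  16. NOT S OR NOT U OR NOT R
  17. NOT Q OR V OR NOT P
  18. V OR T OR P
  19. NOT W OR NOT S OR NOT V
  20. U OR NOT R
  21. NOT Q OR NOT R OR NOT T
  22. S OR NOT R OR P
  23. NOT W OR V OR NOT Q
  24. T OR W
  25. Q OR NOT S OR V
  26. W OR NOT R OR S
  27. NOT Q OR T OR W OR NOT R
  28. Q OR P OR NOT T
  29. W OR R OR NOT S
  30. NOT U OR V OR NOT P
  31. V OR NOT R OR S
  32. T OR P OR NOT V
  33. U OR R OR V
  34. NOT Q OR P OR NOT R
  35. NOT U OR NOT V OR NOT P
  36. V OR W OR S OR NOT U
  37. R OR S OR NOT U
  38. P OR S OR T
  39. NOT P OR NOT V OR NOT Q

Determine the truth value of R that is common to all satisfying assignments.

Suppose R = true.
From the singleton clause (U), U = true.
From the singleton clause (NOT S), S = false.
From the singleton clause (P), P = true.
From the singleton clause (NOT W), W = false.
That conflicts with the unit clause (W).
So every satisfying assignment has R = False.

False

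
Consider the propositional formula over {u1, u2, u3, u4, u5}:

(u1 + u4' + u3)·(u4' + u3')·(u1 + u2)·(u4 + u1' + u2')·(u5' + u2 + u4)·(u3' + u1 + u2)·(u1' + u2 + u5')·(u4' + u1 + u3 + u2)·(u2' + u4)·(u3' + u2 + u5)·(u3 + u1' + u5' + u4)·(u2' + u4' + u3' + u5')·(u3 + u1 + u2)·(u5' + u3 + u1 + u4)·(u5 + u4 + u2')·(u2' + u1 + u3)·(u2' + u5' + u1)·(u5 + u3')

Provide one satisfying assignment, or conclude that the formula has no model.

u1: 1,  u2: 1,  u3: 0,  u4: 1,  u5: 0

Try u4 = 1.
The clause (u3') is unit, so u3 = 0.
The clause (u1) is unit, so u1 = 1.
Try u2 = 1.
No clause remains; u5 is free.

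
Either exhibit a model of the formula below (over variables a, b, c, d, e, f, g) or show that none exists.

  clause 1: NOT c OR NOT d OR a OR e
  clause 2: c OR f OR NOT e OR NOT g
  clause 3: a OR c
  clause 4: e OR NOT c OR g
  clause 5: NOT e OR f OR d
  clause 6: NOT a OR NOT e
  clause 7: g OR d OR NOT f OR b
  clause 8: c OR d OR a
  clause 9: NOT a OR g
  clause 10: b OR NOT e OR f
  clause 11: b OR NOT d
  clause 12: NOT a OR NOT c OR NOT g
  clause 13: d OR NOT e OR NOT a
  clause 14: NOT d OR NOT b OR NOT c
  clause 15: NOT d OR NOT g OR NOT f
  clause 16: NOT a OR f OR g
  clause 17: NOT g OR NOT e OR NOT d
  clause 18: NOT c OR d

a ↦ true,  b ↦ true,  c ↦ false,  d ↦ false,  e ↦ false,  f ↦ false,  g ↦ true

Branch on a: set a = true.
From the singleton clause (NOT e), e = false.
From the singleton clause (g), g = true.
From the singleton clause (NOT c), c = false.
Branch on b: set b = true.
Branch on d: set d = false.
All clauses hold; f can take either value.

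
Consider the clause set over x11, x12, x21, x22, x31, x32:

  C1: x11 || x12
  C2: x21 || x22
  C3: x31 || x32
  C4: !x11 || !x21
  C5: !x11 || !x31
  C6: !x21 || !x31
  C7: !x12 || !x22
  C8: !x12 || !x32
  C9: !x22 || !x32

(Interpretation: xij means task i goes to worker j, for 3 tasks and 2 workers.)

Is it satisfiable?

Suppose x11 = true.
Unit clause (!x21) forces x21 = false.
Unit clause (x22) forces x22 = true.
Unit clause (!x31) forces x31 = false.
Unit clause (x32) forces x32 = true.
But (!x32) is also a unit clause — contradiction.
Backtrack on x11: now try x11 = false.
Unit clause (x12) forces x12 = true.
Unit clause (!x22) forces x22 = false.
Unit clause (x21) forces x21 = true.
Unit clause (!x31) forces x31 = false.
Unit clause (x32) forces x32 = true.
But (!x32) is also a unit clause — contradiction.
Both values of x11 lead to a conflict.
No assignment satisfies every clause.

No, unsatisfiable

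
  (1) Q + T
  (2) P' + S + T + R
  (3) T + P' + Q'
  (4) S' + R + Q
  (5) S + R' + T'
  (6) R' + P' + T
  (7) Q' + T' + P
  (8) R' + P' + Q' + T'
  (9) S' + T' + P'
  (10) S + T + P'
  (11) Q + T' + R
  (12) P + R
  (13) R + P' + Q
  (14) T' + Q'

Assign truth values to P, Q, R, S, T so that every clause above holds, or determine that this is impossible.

Suppose Q = 1.
(T') alone gives T = 0.
(P') alone gives P = 0.
(R) alone gives R = 1.
All clauses hold; S can take either value.

P ↦ 0, Q ↦ 1, R ↦ 1, S ↦ 0, T ↦ 0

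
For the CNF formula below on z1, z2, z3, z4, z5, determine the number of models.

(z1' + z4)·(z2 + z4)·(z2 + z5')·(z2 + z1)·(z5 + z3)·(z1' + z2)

9

There are 2^5 = 32 truth assignments over (z1, z2, z3, z4, z5).
Split on z5. With z5 = 1, the clauses containing z5 are satisfied and z5' drops from the rest; 6 of the 2^4 = 16 assignments to the other variables satisfy what remains.
With z5 = 0, by the same count on the reduced clause set, 3 assignments work.
(One model: z1=F, z2=T, z3=F, z4=F, z5=T.)
Total: 6 + 3 = 9.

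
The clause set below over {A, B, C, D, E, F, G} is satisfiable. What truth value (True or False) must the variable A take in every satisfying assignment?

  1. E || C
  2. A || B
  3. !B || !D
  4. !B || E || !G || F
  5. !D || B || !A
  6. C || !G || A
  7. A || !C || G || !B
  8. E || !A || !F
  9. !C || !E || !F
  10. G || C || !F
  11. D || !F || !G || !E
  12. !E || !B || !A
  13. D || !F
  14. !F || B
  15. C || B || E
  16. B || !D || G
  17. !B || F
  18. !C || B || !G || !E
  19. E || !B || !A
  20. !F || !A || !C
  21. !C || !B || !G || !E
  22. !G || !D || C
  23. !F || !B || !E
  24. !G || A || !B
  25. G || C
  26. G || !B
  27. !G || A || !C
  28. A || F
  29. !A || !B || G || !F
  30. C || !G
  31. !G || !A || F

True

Suppose A = false.
The clause (B) is unit, so B = true.
The clause (!D) is unit, so D = false.
The clause (!F) is unit, so F = false.
That conflicts with the unit clause (F).
So every satisfying assignment has A = True.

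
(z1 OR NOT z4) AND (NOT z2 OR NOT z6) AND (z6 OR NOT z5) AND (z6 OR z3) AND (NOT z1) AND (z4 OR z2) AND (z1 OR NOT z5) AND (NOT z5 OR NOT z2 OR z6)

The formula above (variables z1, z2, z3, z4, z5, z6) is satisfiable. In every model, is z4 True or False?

False

Suppose z4 = true.
From the singleton clause (z1), z1 = true.
But (NOT z1) is also a unit clause — contradiction.
So every satisfying assignment has z4 = False.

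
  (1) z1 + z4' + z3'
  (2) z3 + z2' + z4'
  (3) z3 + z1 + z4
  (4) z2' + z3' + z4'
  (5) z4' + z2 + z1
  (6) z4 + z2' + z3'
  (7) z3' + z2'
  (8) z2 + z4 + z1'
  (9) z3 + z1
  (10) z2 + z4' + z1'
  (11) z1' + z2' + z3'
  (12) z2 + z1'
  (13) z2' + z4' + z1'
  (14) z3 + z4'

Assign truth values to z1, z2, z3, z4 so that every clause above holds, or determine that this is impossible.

z1: 0,  z2: 0,  z3: 1,  z4: 0

Try z3 = 1.
The clause (z2') is unit, so z2 = 0.
The clause (z1') is unit, so z1 = 0.
The clause (z4') is unit, so z4 = 0.
Every clause now holds.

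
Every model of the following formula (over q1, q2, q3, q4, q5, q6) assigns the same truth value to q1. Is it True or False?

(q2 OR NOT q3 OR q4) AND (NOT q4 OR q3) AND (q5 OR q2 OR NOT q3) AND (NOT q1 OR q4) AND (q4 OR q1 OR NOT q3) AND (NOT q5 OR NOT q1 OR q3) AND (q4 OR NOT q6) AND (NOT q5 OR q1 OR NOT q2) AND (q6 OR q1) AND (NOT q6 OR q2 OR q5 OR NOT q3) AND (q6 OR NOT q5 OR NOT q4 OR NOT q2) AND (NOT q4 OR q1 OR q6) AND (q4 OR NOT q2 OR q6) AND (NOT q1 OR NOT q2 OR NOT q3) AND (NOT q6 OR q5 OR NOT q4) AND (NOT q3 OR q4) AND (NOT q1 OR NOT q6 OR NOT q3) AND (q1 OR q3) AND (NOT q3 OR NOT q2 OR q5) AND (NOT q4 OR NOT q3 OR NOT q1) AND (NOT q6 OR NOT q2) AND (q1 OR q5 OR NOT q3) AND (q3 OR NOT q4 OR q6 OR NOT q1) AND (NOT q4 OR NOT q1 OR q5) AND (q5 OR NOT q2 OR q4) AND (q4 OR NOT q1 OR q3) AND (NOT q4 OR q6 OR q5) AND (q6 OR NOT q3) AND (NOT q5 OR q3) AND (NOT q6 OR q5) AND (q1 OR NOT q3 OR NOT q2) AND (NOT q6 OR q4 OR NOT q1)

False

Suppose q1 = true.
Unit clause (q4) forces q4 = true.
Unit clause (q3) forces q3 = true.
That conflicts with the unit clause (NOT q3).
So every satisfying assignment has q1 = False.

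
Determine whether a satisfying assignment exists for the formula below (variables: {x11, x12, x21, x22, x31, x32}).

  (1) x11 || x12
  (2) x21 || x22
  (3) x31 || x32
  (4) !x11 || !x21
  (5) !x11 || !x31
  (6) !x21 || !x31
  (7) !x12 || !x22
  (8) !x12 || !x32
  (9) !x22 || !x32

Branch on x11: set x11 = true.
(!x21) alone gives x21 = false.
(x22) alone gives x22 = true.
(!x31) alone gives x31 = false.
(x32) alone gives x32 = true.
Now (!x32) is unsatisfied and unit — conflict.
So x11 must be the other value — set x11 = false.
(x12) alone gives x12 = true.
(!x22) alone gives x22 = false.
(x21) alone gives x21 = true.
(!x31) alone gives x31 = false.
(x32) alone gives x32 = true.
Now (!x32) is unsatisfied and unit — conflict.
Both values of x11 lead to a conflict.
No assignment satisfies every clause.

Unsatisfiable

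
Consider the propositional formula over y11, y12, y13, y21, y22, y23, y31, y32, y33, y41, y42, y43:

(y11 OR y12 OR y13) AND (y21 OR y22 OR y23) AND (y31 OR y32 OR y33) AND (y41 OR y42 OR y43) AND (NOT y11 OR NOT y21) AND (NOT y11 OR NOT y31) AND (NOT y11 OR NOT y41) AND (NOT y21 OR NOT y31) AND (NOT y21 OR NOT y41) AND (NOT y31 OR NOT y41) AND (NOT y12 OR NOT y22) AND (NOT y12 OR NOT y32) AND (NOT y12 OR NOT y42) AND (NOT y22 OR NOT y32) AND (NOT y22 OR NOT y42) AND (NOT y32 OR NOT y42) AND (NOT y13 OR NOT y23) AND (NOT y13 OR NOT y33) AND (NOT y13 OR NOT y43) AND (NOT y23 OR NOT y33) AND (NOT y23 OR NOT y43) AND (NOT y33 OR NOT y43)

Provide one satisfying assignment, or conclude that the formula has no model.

UNSATISFIABLE

Case y11 = false:
Case y12 = true:
The clause (NOT y22) is unit, so y22 = false.
The clause (NOT y32) is unit, so y32 = false.
The clause (NOT y42) is unit, so y42 = false.
Case y21 = true:
The clause (NOT y31) is unit, so y31 = false.
The clause (y33) is unit, so y33 = true.
The clause (NOT y41) is unit, so y41 = false.
The clause (y43) is unit, so y43 = true.
Now (NOT y43) is unsatisfied and unit — conflict.
So y21 must be the other value — set y21 = false.
The clause (y23) is unit, so y23 = true.
The clause (NOT y13) is unit, so y13 = false.
The clause (NOT y33) is unit, so y33 = false.
The clause (y31) is unit, so y31 = true.
The clause (NOT y41) is unit, so y41 = false.
The clause (y43) is unit, so y43 = true.
Now (NOT y43) is unsatisfied and unit — conflict.
Neither y21 = true nor y21 = false works.
So y12 must be the other value — set y12 = false.
The clause (y13) is unit, so y13 = true.
The clause (NOT y23) is unit, so y23 = false.
The clause (NOT y33) is unit, so y33 = false.
The clause (NOT y43) is unit, so y43 = false.
Case y21 = true:
The clause (NOT y31) is unit, so y31 = false.
The clause (y32) is unit, so y32 = true.
The clause (NOT y41) is unit, so y41 = false.
The clause (y42) is unit, so y42 = true.
Now (NOT y42) is unsatisfied and unit — conflict.
So y21 must be the other value — set y21 = false.
The clause (y22) is unit, so y22 = true.
The clause (NOT y32) is unit, so y32 = false.
The clause (y31) is unit, so y31 = true.
The clause (NOT y41) is unit, so y41 = false.
The clause (y42) is unit, so y42 = true.
Now (NOT y42) is unsatisfied and unit — conflict.
Neither y21 = true nor y21 = false works.
Neither y12 = true nor y12 = false works.
So y11 must be the other value — set y11 = true.
The clause (NOT y21) is unit, so y21 = false.
The clause (NOT y31) is unit, so y31 = false.
The clause (NOT y41) is unit, so y41 = false.
Case y22 = true:
The clause (NOT y12) is unit, so y12 = false.
The clause (NOT y32) is unit, so y32 = false.
The clause (y33) is unit, so y33 = true.
The clause (NOT y42) is unit, so y42 = false.
The clause (y43) is unit, so y43 = true.
Now (NOT y43) is unsatisfied and unit — conflict.
So y22 must be the other value — set y22 = false.
The clause (y23) is unit, so y23 = true.
The clause (NOT y13) is unit, so y13 = false.
The clause (NOT y33) is unit, so y33 = false.
The clause (y32) is unit, so y32 = true.
The clause (NOT y12) is unit, so y12 = false.
The clause (NOT y42) is unit, so y42 = false.
The clause (y43) is unit, so y43 = true.
Now (NOT y43) is unsatisfied and unit — conflict.
Neither y22 = true nor y22 = false works.
Neither y11 = true nor y11 = false works.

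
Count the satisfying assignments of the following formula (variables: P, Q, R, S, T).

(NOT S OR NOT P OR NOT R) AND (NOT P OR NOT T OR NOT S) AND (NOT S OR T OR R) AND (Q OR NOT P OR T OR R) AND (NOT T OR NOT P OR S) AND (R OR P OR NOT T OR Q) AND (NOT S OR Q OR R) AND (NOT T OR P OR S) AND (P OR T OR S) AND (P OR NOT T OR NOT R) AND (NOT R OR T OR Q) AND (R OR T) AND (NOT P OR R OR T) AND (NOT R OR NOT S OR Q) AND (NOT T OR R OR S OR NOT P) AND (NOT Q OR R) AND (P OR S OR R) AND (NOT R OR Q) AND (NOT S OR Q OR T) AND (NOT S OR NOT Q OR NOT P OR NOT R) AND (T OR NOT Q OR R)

2

There are 2^5 = 32 truth assignments over (P, Q, R, S, T).
Split on P. With P = true, the clauses containing P are satisfied and NOT P drops from the rest; 1 of the 2^4 = 16 assignments to the other variables satisfy what remains.
With P = false, by the same count on the reduced clause set, 1 assignment works.
Total: 1 + 1 = 2.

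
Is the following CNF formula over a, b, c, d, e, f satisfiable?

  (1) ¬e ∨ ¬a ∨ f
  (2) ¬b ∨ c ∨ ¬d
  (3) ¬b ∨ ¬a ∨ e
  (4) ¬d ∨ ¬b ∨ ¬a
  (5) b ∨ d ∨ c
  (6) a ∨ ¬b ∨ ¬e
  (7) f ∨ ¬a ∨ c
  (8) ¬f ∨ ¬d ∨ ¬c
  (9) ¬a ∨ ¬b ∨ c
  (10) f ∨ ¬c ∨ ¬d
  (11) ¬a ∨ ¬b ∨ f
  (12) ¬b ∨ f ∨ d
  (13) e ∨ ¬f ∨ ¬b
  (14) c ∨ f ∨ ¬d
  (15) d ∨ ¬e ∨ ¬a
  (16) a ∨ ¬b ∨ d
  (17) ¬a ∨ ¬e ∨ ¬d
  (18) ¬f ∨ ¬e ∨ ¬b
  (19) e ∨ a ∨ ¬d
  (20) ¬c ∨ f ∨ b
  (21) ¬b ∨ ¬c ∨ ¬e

Suppose e = True.
Suppose a = False.
Unit clause (¬b) forces b = False.
Suppose d = True.
Suppose f = True.
Unit clause (¬c) forces c = False.
Every clause now holds.
A satisfying assignment: a=False; b=False; c=False; d=True; e=True; f=True.

Yes, satisfiable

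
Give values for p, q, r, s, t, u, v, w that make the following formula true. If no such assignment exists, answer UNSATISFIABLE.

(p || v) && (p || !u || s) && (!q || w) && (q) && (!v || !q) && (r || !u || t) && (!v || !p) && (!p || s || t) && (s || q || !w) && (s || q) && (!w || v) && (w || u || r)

The clause (q) is unit, so q = true.
The clause (w) is unit, so w = true.
The clause (!v) is unit, so v = false.
But (v) is also a unit clause — contradiction.

UNSATISFIABLE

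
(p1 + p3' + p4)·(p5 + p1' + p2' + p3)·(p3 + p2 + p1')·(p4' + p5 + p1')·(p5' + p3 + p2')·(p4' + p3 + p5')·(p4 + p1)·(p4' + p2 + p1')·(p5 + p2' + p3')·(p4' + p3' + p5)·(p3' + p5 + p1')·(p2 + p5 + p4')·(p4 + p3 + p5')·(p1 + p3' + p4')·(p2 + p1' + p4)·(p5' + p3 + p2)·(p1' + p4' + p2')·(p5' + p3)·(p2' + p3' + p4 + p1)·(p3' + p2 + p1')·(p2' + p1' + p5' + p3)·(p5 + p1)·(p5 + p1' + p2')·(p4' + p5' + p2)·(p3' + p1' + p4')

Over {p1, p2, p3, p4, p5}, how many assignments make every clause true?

There are 2^5 = 32 truth assignments over (p1, p2, p3, p4, p5).
Split on p1. With p1 = 1, the clauses containing p1 are satisfied and p1' drops from the rest; 1 of the 2^4 = 16 assignments to the other variables satisfy what remains.
With p1 = 0, by the same count on the reduced clause set, 0 assignments work.
(One model: p1=T, p2=T, p3=T, p4=F, p5=T.)
Total: 1 + 0 = 1.

1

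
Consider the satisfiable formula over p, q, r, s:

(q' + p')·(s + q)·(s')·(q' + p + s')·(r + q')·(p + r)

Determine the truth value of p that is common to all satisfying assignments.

Suppose p = 1.
The clause (q') is unit, so q = 0.
The clause (s) is unit, so s = 1.
But (s') is also a unit clause — contradiction.
So every satisfying assignment has p = False.

False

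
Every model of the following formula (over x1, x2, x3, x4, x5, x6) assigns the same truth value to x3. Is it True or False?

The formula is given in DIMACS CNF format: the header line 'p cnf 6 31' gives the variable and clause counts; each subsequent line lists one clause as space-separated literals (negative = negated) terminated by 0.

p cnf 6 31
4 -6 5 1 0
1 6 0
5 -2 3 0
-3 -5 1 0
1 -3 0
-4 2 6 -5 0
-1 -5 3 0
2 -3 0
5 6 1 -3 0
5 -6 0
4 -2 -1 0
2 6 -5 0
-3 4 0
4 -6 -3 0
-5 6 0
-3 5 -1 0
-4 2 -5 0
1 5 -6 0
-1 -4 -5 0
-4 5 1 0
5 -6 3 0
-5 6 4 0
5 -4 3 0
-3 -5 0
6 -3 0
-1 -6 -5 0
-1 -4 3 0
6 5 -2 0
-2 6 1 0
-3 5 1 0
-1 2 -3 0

False

Suppose x3 = True.
The clause (x1) is unit, so x1 = True.
The clause (x2) is unit, so x2 = True.
The clause (x4) is unit, so x4 = True.
The clause (x5) is unit, so x5 = True.
But (¬x5) is also a unit clause — contradiction.
So every satisfying assignment has x3 = False.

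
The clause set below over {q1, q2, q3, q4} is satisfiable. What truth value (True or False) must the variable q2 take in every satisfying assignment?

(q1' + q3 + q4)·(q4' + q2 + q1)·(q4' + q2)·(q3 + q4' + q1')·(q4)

True

Suppose q2 = 0.
Unit clause (q4') forces q4 = 0.
Now (q4) is unsatisfied and unit — conflict.
So every satisfying assignment has q2 = True.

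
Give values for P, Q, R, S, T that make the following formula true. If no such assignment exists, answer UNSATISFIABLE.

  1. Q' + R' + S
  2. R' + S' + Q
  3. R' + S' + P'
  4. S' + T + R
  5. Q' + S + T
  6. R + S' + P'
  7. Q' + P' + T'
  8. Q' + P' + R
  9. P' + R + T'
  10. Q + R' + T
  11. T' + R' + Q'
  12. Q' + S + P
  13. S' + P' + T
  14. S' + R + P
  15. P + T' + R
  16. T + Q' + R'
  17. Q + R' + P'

P ↦ 0; Q ↦ 0; R ↦ 1; S ↦ 0; T ↦ 1

Try Q = 0.
Try R = 1.
The clause (S') is unit, so S = 0.
The clause (T) is unit, so T = 1.
The clause (P') is unit, so P = 0.
Every clause now holds.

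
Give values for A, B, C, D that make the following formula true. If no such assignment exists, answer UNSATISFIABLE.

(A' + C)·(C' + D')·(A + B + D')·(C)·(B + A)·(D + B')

A=1; B=0; C=1; D=0

From the singleton clause (C), C = 1.
From the singleton clause (D'), D = 0.
From the singleton clause (B'), B = 0.
From the singleton clause (A), A = 1.
Every clause now holds.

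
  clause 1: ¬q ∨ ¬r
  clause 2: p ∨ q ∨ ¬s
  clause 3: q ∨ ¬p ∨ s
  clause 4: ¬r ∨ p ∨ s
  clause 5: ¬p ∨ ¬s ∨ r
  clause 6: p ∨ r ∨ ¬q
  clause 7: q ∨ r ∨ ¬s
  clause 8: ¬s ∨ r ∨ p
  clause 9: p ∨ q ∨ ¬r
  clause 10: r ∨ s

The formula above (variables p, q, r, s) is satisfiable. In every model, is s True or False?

True

Suppose s = False.
(r) alone gives r = True.
(¬q) alone gives q = False.
(¬p) alone gives p = False.
That conflicts with the unit clause (p).
So every satisfying assignment has s = True.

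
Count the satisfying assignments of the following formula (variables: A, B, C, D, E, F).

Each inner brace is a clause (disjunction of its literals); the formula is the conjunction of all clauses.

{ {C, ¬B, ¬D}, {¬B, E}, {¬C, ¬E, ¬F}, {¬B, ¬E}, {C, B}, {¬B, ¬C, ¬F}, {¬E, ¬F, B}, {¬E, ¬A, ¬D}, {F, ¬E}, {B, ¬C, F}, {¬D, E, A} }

There are 2^6 = 64 truth assignments over (A, B, C, D, E, F).
Split on D. With D = True, the clauses containing D are satisfied and ¬D drops from the rest; 1 of the 2^5 = 32 assignments to the other variables satisfy what remains.
With D = False, by the same count on the reduced clause set, 2 assignments work.
Total: 1 + 2 = 3.

3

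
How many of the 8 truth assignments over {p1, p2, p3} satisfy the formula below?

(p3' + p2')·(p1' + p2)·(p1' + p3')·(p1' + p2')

3

There are 2^3 = 8 truth assignments over (p1, p2, p3).
Check each against the 4 clauses (columns in the order p1, p2, p3):
  F F F  ✓ satisfies all
  F F T  ✓ satisfies all
  F T F  ✓ satisfies all
  F T T  ✗ fails (p3' + p2')
  T F F  ✗ fails (p1' + p2)
  T F T  ✗ fails (p1' + p2)
  T T F  ✗ fails (p1' + p2')
  T T T  ✗ fails (p3' + p2')
3 of the 8 rows are models.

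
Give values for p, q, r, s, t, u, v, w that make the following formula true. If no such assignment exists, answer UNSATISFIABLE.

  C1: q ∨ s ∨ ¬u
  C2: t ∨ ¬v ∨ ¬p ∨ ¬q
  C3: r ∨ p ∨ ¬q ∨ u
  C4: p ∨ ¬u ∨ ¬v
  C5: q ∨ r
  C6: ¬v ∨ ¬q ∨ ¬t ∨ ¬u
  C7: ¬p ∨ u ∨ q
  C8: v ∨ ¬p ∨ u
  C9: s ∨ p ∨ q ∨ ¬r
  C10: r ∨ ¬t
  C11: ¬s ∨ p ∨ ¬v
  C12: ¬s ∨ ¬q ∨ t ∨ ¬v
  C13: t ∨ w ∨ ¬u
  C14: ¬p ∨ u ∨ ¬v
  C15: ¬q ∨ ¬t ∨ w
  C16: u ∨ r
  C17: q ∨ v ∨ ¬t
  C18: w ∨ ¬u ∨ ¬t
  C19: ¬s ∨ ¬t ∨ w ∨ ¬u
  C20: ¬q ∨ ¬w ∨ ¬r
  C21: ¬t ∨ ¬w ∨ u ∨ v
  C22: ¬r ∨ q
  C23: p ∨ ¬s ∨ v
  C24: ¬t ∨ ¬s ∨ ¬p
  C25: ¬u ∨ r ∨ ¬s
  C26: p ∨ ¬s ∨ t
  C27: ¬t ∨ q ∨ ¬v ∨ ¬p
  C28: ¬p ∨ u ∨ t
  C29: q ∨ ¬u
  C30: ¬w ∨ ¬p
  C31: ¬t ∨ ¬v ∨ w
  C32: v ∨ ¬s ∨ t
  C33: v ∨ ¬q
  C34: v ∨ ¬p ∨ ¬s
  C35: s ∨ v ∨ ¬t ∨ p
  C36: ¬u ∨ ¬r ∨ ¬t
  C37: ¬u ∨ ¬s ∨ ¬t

p=False; q=True; r=True; s=False; t=False; u=False; v=True; w=False

Branch on q: set q = True.
Unit clause (v) forces v = True.
Branch on t: set t = False.
Unit clause (¬p) forces p = False.
Unit clause (¬u) forces u = False.
Unit clause (r) forces r = True.
Unit clause (¬s) forces s = False.
Unit clause (¬w) forces w = False.
Every clause now holds.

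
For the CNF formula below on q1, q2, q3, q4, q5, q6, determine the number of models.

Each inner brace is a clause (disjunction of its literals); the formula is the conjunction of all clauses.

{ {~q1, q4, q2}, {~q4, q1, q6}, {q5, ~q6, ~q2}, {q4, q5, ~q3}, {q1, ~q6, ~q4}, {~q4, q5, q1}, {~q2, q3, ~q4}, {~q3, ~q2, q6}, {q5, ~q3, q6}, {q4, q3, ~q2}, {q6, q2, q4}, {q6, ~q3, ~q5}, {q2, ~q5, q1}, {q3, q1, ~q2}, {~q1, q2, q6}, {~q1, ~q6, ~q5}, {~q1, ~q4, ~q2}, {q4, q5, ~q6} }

There are 2^6 = 64 truth assignments over (q1, q2, q3, q4, q5, q6).
Split on q1. With q1 = 1, the clauses containing q1 are satisfied and ~q1 drops from the rest; 2 of the 2^5 = 32 assignments to the other variables satisfy what remains.
With q1 = 0, by the same count on the reduced clause set, 1 assignment works.
(One model: q1=F, q2=T, q3=T, q4=F, q5=T, q6=T.)
Total: 2 + 1 = 3.

3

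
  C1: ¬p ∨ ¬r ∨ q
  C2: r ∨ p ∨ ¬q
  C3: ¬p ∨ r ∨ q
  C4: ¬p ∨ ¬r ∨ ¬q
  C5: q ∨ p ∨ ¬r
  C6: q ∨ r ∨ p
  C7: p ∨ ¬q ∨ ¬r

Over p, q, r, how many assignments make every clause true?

1

There are 2^3 = 8 truth assignments over (p, q, r).
Split on r. With r = True, the clauses containing r are satisfied and ¬r drops from the rest; 0 of the 2^2 = 4 assignments to the other variables satisfy what remains.
With r = False, by the same count on the reduced clause set, 1 assignment works.
(One model: p=T, q=T, r=F.)
Total: 0 + 1 = 1.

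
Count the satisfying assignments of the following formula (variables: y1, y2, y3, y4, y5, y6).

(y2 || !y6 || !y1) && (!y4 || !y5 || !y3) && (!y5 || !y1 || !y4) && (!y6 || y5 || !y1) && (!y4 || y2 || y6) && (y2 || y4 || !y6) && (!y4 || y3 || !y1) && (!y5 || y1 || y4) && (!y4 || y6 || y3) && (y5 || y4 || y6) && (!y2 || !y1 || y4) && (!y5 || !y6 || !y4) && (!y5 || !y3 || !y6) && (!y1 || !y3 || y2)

There are 2^6 = 64 truth assignments over (y1, y2, y3, y4, y5, y6).
Split on y3. With y3 = true, the clauses containing y3 are satisfied and !y3 drops from the rest; 5 of the 2^5 = 32 assignments to the other variables satisfy what remains.
With y3 = false, by the same count on the reduced clause set, 4 assignments work.
(One model: y1=F, y2=F, y3=F, y4=T, y5=F, y6=T.)
Total: 5 + 4 = 9.

9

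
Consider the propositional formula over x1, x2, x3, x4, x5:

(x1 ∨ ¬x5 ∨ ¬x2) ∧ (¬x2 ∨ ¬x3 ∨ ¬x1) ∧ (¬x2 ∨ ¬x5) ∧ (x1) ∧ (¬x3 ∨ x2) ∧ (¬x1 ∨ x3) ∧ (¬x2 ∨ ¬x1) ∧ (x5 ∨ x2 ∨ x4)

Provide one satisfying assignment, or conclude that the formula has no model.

UNSATISFIABLE

From the singleton clause (x1), x1 = True.
From the singleton clause (x3), x3 = True.
From the singleton clause (¬x2), x2 = False.
That conflicts with the unit clause (x2).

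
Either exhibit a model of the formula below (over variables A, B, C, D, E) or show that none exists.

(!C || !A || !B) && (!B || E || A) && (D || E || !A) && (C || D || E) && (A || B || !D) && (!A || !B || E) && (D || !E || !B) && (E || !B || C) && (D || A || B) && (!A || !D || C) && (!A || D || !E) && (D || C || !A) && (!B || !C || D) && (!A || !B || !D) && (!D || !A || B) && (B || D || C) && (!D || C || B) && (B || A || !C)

A=false,  B=true,  C=false,  D=true,  E=true

Try C = false.
Try D = true.
The clause (!A) is unit, so A = false.
The clause (B) is unit, so B = true.
The clause (E) is unit, so E = true.
Every clause now holds.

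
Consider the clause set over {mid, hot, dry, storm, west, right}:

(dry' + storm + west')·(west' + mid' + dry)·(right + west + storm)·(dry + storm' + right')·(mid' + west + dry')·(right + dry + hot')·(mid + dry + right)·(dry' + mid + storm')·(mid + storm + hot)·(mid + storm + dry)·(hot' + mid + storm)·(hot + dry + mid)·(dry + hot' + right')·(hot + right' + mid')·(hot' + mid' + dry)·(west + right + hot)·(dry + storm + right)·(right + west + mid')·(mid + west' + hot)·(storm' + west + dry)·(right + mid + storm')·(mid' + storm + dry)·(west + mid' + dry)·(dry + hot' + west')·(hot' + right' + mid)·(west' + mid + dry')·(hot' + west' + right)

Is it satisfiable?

Yes

Suppose dry = 1.
Suppose storm = 1.
From the singleton clause (mid), mid = 1.
From the singleton clause (west), west = 1.
Suppose hot = 1.
From the singleton clause (right), right = 1.
All clauses are satisfied.
A satisfying assignment: mid: 1,  hot: 1,  dry: 1,  storm: 1,  west: 1,  right: 1.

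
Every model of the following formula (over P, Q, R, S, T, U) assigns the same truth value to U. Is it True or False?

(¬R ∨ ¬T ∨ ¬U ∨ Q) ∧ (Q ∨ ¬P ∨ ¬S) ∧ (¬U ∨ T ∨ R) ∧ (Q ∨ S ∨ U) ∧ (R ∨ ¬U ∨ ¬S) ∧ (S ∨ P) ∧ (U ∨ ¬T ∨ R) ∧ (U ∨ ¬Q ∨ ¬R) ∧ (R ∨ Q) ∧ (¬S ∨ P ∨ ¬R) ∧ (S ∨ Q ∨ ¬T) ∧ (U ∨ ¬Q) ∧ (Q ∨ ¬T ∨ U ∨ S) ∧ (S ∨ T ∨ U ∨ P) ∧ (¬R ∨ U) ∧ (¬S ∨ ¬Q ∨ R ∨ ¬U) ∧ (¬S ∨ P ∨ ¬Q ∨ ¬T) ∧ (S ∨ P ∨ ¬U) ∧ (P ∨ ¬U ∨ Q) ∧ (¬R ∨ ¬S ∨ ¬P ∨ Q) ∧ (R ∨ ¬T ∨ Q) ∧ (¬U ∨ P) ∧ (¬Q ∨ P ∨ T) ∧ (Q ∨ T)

True

Suppose U = False.
From the singleton clause (¬Q), Q = False.
From the singleton clause (S), S = True.
From the singleton clause (¬P), P = False.
From the singleton clause (R), R = True.
Now (¬R) is unsatisfied and unit — conflict.
So every satisfying assignment has U = True.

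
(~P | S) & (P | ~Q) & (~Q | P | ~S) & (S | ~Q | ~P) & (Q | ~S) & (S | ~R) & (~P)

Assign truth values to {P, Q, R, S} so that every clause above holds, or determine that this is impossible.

P: 0, Q: 0, R: 0, S: 0

From the singleton clause (~P), P = 0.
From the singleton clause (~Q), Q = 0.
From the singleton clause (~S), S = 0.
From the singleton clause (~R), R = 0.
Every clause now holds.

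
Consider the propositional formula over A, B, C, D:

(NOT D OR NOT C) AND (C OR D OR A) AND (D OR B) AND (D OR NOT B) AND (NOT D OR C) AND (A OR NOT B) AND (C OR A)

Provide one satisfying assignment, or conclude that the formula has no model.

Case D = false:
(B) alone gives B = true.
Now (NOT B) is unsatisfied and unit — conflict.
That branch fails; take D = true instead.
(NOT C) alone gives C = false.
Now (C) is unsatisfied and unit — conflict.
Neither D = true nor D = false works.

UNSATISFIABLE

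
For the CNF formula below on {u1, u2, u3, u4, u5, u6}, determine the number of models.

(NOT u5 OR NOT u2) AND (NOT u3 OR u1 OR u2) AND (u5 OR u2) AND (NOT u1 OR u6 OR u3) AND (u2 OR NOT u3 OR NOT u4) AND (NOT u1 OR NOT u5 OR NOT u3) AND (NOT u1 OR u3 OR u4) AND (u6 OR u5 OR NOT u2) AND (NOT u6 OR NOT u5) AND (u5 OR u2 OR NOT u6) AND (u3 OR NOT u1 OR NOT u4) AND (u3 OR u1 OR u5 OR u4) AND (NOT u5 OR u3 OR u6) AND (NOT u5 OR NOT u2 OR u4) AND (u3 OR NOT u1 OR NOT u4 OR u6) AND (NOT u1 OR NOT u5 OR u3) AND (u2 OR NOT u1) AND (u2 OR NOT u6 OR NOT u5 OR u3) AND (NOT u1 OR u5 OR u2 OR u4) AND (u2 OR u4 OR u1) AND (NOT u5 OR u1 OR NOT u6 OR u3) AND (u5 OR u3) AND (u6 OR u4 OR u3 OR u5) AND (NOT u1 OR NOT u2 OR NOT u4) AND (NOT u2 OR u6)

There are 2^6 = 64 truth assignments over (u1, u2, u3, u4, u5, u6).
Split on u5. With u5 = true, the clauses containing u5 are satisfied and NOT u5 drops from the rest; 0 of the 2^5 = 32 assignments to the other variables satisfy what remains.
With u5 = false, by the same count on the reduced clause set, 3 assignments work.
Total: 0 + 3 = 3.

3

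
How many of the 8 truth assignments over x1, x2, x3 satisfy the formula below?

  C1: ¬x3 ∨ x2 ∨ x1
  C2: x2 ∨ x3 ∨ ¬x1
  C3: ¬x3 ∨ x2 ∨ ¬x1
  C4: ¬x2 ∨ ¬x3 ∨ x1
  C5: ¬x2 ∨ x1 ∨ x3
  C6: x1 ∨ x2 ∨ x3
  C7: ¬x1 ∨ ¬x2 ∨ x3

There are 2^3 = 8 truth assignments over (x1, x2, x3).
Check each against the 7 clauses (columns in the order x1, x2, x3):
  F F F  ✗ fails (x1 ∨ x2 ∨ x3)
  F F T  ✗ fails (¬x3 ∨ x2 ∨ x1)
  F T F  ✗ fails (¬x2 ∨ x1 ∨ x3)
  F T T  ✗ fails (¬x2 ∨ ¬x3 ∨ x1)
  T F F  ✗ fails (x2 ∨ x3 ∨ ¬x1)
  T F T  ✗ fails (¬x3 ∨ x2 ∨ ¬x1)
  T T F  ✗ fails (¬x1 ∨ ¬x2 ∨ x3)
  T T T  ✓ satisfies all
1 of the 8 rows is a model.

1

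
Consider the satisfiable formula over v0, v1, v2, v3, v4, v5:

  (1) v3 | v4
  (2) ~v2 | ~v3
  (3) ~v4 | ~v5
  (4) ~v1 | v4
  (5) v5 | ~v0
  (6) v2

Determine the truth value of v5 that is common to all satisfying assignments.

False

Suppose v5 = 1.
Unit clause (~v4) forces v4 = 0.
Unit clause (v3) forces v3 = 1.
Unit clause (~v2) forces v2 = 0.
Now (v2) is unsatisfied and unit — conflict.
So every satisfying assignment has v5 = False.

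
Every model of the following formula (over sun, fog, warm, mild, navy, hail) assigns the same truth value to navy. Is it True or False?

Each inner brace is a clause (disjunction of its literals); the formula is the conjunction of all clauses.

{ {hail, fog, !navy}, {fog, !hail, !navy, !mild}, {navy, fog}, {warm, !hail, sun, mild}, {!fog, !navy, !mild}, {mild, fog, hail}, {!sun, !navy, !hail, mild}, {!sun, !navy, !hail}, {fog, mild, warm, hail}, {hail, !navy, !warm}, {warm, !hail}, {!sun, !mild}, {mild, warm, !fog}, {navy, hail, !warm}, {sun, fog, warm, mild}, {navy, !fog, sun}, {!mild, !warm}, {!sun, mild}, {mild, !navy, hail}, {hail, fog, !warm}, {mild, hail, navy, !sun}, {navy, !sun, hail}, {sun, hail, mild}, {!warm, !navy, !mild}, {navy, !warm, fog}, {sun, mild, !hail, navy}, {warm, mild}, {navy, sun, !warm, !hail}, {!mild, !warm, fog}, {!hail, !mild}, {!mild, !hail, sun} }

Suppose navy = false.
Unit clause (fog) forces fog = true.
Unit clause (sun) forces sun = true.
Unit clause (!mild) forces mild = false.
That conflicts with the unit clause (mild).
So every satisfying assignment has navy = True.

True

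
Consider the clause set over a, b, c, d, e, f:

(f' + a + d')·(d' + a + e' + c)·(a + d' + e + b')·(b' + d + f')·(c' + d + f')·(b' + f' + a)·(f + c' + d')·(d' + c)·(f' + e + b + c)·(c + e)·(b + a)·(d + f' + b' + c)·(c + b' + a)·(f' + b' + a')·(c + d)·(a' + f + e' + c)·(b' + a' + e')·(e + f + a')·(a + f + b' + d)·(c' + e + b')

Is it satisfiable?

Try d = 1.
Unit clause (c) forces c = 1.
Unit clause (f) forces f = 1.
Unit clause (a) forces a = 1.
Unit clause (b') forces b = 0.
Every clause is now satisfied; e is unconstrained.
A satisfying assignment: a ↦ 1,  b ↦ 0,  c ↦ 1,  d ↦ 1,  e ↦ 1,  f ↦ 1.

Satisfiable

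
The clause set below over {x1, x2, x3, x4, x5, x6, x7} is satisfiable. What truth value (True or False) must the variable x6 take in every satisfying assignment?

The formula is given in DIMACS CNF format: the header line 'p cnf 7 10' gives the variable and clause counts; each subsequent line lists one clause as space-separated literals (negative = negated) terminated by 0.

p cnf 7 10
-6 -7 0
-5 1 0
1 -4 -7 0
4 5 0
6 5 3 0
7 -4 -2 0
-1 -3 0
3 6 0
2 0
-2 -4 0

Suppose x6 = False.
(x3) alone gives x3 = True.
(¬x1) alone gives x1 = False.
(¬x5) alone gives x5 = False.
(x4) alone gives x4 = True.
(¬x7) alone gives x7 = False.
(¬x2) alone gives x2 = False.
That conflicts with the unit clause (x2).
So every satisfying assignment has x6 = True.

True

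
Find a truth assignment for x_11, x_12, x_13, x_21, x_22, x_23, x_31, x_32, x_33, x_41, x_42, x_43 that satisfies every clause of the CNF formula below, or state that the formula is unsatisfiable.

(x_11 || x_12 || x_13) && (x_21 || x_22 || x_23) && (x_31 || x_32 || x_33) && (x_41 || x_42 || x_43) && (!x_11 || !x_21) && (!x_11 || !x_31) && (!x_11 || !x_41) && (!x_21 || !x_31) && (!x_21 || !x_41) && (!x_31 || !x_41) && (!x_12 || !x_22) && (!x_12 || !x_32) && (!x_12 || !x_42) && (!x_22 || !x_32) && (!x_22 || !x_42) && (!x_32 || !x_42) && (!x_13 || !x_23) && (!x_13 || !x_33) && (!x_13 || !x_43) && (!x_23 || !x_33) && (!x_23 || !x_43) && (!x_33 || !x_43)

UNSATISFIABLE

Try x_11 = false.
Try x_12 = true.
(!x_22) alone gives x_22 = false.
(!x_32) alone gives x_32 = false.
(!x_42) alone gives x_42 = false.
Try x_21 = true.
(!x_31) alone gives x_31 = false.
(x_33) alone gives x_33 = true.
(!x_41) alone gives x_41 = false.
(x_43) alone gives x_43 = true.
Now (!x_43) is unsatisfied and unit — conflict.
So x_21 must be the other value — set x_21 = false.
(x_23) alone gives x_23 = true.
(!x_13) alone gives x_13 = false.
(!x_33) alone gives x_33 = false.
(x_31) alone gives x_31 = true.
(!x_41) alone gives x_41 = false.
(x_43) alone gives x_43 = true.
Now (!x_43) is unsatisfied and unit — conflict.
Neither x_21 = true nor x_21 = false works.
So x_12 must be the other value — set x_12 = false.
(x_13) alone gives x_13 = true.
(!x_23) alone gives x_23 = false.
(!x_33) alone gives x_33 = false.
(!x_43) alone gives x_43 = false.
Try x_21 = true.
(!x_31) alone gives x_31 = false.
(x_32) alone gives x_32 = true.
(!x_41) alone gives x_41 = false.
(x_42) alone gives x_42 = true.
Now (!x_42) is unsatisfied and unit — conflict.
So x_21 must be the other value — set x_21 = false.
(x_22) alone gives x_22 = true.
(!x_32) alone gives x_32 = false.
(x_31) alone gives x_31 = true.
(!x_41) alone gives x_41 = false.
(x_42) alone gives x_42 = true.
Now (!x_42) is unsatisfied and unit — conflict.
Neither x_21 = true nor x_21 = false works.
Neither x_12 = true nor x_12 = false works.
So x_11 must be the other value — set x_11 = true.
(!x_21) alone gives x_21 = false.
(!x_31) alone gives x_31 = false.
(!x_41) alone gives x_41 = false.
Try x_22 = true.
(!x_12) alone gives x_12 = false.
(!x_32) alone gives x_32 = false.
(x_33) alone gives x_33 = true.
(!x_42) alone gives x_42 = false.
(x_43) alone gives x_43 = true.
Now (!x_43) is unsatisfied and unit — conflict.
So x_22 must be the other value — set x_22 = false.
(x_23) alone gives x_23 = true.
(!x_13) alone gives x_13 = false.
(!x_33) alone gives x_33 = false.
(x_32) alone gives x_32 = true.
(!x_12) alone gives x_12 = false.
(!x_42) alone gives x_42 = false.
(x_43) alone gives x_43 = true.
Now (!x_43) is unsatisfied and unit — conflict.
Neither x_22 = true nor x_22 = false works.
Neither x_11 = true nor x_11 = false works.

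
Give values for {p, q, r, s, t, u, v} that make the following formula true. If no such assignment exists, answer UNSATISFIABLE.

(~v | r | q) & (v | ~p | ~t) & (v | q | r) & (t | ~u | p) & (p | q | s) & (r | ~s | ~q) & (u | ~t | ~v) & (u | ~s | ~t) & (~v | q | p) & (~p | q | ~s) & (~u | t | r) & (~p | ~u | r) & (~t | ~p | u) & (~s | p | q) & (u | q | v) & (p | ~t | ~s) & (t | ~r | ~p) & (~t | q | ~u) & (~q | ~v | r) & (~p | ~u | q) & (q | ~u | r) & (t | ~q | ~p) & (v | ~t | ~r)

p ↦ 0, q ↦ 1, r ↦ 1, s ↦ 1, t ↦ 0, u ↦ 0, v ↦ 0

Case v = 0:
Case p = 0:
Case q = 1:
Case t = 0:
From the singleton clause (~u), u = 0.
Case r = 1:
Every clause is now satisfied; s is unconstrained.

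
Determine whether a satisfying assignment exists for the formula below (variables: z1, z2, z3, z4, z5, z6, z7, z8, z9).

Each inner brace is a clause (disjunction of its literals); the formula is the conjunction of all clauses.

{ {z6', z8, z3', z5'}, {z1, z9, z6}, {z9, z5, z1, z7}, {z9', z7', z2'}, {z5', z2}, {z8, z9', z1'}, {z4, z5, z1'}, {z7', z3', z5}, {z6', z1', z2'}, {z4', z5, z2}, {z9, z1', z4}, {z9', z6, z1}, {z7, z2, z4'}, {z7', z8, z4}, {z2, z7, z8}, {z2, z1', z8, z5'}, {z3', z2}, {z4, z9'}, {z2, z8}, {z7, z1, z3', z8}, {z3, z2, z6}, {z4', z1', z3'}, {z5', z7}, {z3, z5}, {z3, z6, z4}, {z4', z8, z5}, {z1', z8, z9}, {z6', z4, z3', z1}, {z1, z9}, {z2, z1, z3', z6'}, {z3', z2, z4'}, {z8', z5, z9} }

Satisfiable

Try z5 = 0.
Unit clause (z3) forces z3 = 1.
Unit clause (z7') forces z7 = 0.
Unit clause (z2) forces z2 = 1.
Try z9 = 1.
Unit clause (z4) forces z4 = 1.
Unit clause (z1') forces z1 = 0.
Unit clause (z6) forces z6 = 1.
Unit clause (z8) forces z8 = 1.
All clauses are satisfied.
A satisfying assignment: z1 ↦ 0, z2 ↦ 1, z3 ↦ 1, z4 ↦ 1, z5 ↦ 0, z6 ↦ 1, z7 ↦ 0, z8 ↦ 1, z9 ↦ 1.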